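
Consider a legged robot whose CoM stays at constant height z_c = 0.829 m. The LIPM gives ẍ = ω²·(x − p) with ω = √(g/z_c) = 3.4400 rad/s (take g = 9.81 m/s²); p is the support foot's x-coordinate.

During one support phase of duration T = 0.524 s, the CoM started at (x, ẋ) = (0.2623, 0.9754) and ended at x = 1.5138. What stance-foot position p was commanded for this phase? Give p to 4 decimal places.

p = 0.0661

ωT = 3.4400·0.524 = 1.802560; cosh(ωT) = 3.115015, sinh(ωT) = 2.950139
x(T) = p + (x₀−p)·cosh(ωT) + (ẋ₀/ω)·sinh(ωT) ⇒ p·(1 − cosh) = x(T) − x₀·cosh − (ẋ₀/ω)·sinh
numerator   = 1.5138 − (0.2623)·3.115015 − (0.9754/3.4400)·2.950139 = -0.139770
denominator = 1 − 3.115015 = -2.115015
p = -0.139770 / -2.115015 = 0.0661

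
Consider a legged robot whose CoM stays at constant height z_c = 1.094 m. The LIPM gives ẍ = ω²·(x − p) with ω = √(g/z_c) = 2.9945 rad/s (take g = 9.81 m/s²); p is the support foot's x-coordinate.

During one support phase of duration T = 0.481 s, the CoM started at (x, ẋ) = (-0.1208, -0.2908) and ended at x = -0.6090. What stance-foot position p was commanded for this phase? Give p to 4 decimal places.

p = 0.1189

ωT = 2.9945·0.481 = 1.440354; cosh(ωT) = 2.229518, sinh(ωT) = 1.992674
x(T) = p + (x₀−p)·cosh(ωT) + (ẋ₀/ω)·sinh(ωT) ⇒ p·(1 − cosh) = x(T) − x₀·cosh − (ẋ₀/ω)·sinh
numerator   = -0.6090 − (-0.1208)·2.229518 − (-0.2908/2.9945)·1.992674 = -0.146163
denominator = 1 − 2.229518 = -1.229518
p = -0.146163 / -1.229518 = 0.1189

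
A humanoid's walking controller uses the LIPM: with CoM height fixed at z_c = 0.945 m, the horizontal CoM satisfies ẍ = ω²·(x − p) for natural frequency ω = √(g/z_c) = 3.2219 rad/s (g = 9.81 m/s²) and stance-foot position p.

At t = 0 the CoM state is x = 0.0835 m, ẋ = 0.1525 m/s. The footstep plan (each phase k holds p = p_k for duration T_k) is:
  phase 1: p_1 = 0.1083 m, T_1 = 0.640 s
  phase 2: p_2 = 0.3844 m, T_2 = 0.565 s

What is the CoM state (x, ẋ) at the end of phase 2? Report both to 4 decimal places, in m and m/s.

phase 1: p=0.1083, T=0.640, ωT=2.062016, cosh=3.994500, sinh=3.867303; start (x,ẋ)=(0.083500, 0.152500) → end (x,ẋ)=(0.192285, 0.300152)
phase 2: p=0.3844, T=0.565, ωT=1.820373, cosh=3.168065, sinh=3.006099; start (x,ẋ)=(0.192285, 0.300152) → end (x,ẋ)=(0.055814, -0.909803)

x = 0.0558, ẋ = -0.9098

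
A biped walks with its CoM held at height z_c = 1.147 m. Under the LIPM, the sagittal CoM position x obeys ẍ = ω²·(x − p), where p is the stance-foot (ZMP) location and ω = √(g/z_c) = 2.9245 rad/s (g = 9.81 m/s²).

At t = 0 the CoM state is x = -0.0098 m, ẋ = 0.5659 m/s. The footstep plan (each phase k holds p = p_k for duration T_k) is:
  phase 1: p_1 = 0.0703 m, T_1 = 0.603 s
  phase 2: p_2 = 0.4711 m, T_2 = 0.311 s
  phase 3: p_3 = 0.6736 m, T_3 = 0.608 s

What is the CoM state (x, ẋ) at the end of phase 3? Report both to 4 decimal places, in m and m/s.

x = 1.9573, ẋ = 3.9433

phase 1: p=0.0703, T=0.603, ωT=1.763473, cosh=3.002055, sinh=2.830607; start (x,ẋ)=(-0.009800, 0.565900) → end (x,ẋ)=(0.377567, 1.035786)
phase 2: p=0.4711, T=0.311, ωT=0.909520, cosh=1.442923, sinh=1.040206; start (x,ẋ)=(0.377567, 1.035786) → end (x,ẋ)=(0.704554, 1.210025)
phase 3: p=0.6736, T=0.608, ωT=1.778096, cosh=3.043768, sinh=2.874809; start (x,ẋ)=(0.704554, 1.210025) → end (x,ẋ)=(1.957282, 3.943278)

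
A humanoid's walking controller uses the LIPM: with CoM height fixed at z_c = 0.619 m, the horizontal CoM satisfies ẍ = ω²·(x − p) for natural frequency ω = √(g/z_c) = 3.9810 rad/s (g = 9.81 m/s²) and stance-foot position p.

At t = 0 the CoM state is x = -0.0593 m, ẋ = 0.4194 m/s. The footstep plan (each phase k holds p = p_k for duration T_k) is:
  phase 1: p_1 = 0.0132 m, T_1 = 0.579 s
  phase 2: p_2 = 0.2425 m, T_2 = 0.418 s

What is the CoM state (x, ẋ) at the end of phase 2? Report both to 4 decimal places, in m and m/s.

x = 0.4831, ẋ = 1.1442

phase 1: p=0.0132, T=0.579, ωT=2.304999, cosh=5.061964, sinh=4.962205; start (x,ẋ)=(-0.059300, 0.419400) → end (x,ẋ)=(0.168978, 0.690784)
phase 2: p=0.2425, T=0.418, ωT=1.664058, cosh=2.735033, sinh=2.545664; start (x,ẋ)=(0.168978, 0.690784) → end (x,ẋ)=(0.483139, 1.144222)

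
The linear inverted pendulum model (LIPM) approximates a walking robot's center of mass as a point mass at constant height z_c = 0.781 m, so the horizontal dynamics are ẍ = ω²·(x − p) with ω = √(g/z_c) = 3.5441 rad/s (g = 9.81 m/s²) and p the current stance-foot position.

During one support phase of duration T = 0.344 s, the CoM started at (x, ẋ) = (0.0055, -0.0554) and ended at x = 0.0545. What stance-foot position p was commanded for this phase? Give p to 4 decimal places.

p = -0.0816

ωT = 3.5441·0.344 = 1.219170; cosh(ωT) = 1.839927, sinh(ωT) = 1.544452
x(T) = p + (x₀−p)·cosh(ωT) + (ẋ₀/ω)·sinh(ωT) ⇒ p·(1 − cosh) = x(T) − x₀·cosh − (ẋ₀/ω)·sinh
numerator   = 0.0545 − (0.0055)·1.839927 − (-0.0554/3.5441)·1.544452 = 0.068523
denominator = 1 − 1.839927 = -0.839927
p = 0.068523 / -0.839927 = -0.0816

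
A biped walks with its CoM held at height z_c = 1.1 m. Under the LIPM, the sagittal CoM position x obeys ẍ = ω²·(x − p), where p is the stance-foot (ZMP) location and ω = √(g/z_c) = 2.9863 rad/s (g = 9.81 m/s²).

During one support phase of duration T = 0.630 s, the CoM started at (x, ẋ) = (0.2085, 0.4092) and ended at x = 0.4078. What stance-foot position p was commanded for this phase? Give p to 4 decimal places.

p = 0.3103

ωT = 2.9863·0.630 = 1.881369; cosh(ωT) = 3.357432, sinh(ωT) = 3.205051
x(T) = p + (x₀−p)·cosh(ωT) + (ẋ₀/ω)·sinh(ωT) ⇒ p·(1 − cosh) = x(T) − x₀·cosh − (ẋ₀/ω)·sinh
numerator   = 0.4078 − (0.2085)·3.357432 − (0.4092/2.9863)·3.205051 = -0.731399
denominator = 1 − 3.357432 = -2.357432
p = -0.731399 / -2.357432 = 0.3103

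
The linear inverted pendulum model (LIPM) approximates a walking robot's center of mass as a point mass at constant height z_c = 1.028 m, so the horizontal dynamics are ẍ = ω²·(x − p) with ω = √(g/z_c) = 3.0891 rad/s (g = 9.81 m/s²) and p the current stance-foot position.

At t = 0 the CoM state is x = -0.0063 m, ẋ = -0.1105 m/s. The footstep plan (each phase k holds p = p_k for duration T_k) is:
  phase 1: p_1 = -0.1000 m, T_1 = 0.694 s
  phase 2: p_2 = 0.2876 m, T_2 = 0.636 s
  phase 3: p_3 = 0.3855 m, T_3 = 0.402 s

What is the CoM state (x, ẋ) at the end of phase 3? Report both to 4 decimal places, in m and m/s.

phase 1: p=-0.1000, T=0.694, ωT=2.143835, cosh=4.324652, sinh=4.207447; start (x,ẋ)=(-0.006300, -0.110500) → end (x,ẋ)=(0.154716, 0.739966)
phase 2: p=0.2876, T=0.636, ωT=1.964668, cosh=3.636372, sinh=3.496169; start (x,ẋ)=(0.154716, 0.739966) → end (x,ẋ)=(0.641858, 1.255637)
phase 3: p=0.3855, T=0.402, ωT=1.241818, cosh=1.875380, sinh=1.586522; start (x,ẋ)=(0.641858, 1.255637) → end (x,ẋ)=(1.511149, 3.611191)

x = 1.5111, ẋ = 3.6112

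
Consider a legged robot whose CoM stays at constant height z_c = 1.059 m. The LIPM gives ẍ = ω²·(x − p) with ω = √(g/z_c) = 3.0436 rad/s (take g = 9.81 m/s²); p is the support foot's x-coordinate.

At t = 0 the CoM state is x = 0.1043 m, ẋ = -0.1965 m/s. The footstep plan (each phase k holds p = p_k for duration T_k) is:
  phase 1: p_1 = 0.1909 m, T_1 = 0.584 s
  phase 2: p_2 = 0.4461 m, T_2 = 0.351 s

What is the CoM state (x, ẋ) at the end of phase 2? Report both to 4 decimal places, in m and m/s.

phase 1: p=0.1909, T=0.584, ωT=1.777462, cosh=3.041947, sinh=2.872881; start (x,ẋ)=(0.104300, -0.196500) → end (x,ẋ)=(-0.258011, -1.354964)
phase 2: p=0.4461, T=0.351, ωT=1.068304, cosh=1.627014, sinh=1.283424; start (x,ẋ)=(-0.258011, -1.354964) → end (x,ẋ)=(-1.270859, -4.954963)

x = -1.2709, ẋ = -4.9550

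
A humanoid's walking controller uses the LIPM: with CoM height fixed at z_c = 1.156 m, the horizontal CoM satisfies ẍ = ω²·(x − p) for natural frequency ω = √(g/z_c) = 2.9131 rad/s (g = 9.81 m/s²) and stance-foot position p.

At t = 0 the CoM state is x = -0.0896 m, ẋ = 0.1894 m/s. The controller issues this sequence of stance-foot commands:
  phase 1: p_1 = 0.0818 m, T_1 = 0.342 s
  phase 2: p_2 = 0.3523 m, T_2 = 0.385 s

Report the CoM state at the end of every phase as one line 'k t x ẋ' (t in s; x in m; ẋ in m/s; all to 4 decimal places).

phase 1: p=0.0818, T=0.342, ωT=0.996280, cosh=1.538720, sinh=1.169469; start (x,ẋ)=(-0.089600, 0.189400) → end (x,ẋ)=(-0.105902, -0.292489)
phase 2: p=0.3523, T=0.385, ωT=1.121544, cosh=1.697683, sinh=1.371906; start (x,ẋ)=(-0.105902, -0.292489) → end (x,ẋ)=(-0.563327, -2.327755)

1 0.3420 -0.1059 -0.2925
2 0.7270 -0.5633 -2.3278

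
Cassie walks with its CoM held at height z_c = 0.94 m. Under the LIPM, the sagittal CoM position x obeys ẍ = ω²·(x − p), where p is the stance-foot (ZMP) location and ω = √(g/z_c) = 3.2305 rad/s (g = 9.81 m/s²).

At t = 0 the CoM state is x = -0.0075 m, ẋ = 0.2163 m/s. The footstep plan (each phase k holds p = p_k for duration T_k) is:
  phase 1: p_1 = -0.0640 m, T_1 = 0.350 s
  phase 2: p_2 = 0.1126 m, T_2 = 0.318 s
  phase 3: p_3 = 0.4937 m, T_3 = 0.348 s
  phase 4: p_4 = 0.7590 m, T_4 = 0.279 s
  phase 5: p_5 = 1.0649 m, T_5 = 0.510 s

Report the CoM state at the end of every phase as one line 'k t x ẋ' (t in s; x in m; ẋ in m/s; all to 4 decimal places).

phase 1: p=-0.0640, T=0.350, ωT=1.130675, cosh=1.710281, sinh=1.387466; start (x,ẋ)=(-0.007500, 0.216300) → end (x,ẋ)=(0.125529, 0.623179)
phase 2: p=0.1126, T=0.318, ωT=1.027299, cosh=1.575741, sinh=1.217769; start (x,ẋ)=(0.125529, 0.623179) → end (x,ẋ)=(0.367887, 1.032833)
phase 3: p=0.4937, T=0.348, ωT=1.124214, cosh=1.701352, sinh=1.376445; start (x,ẋ)=(0.367887, 1.032833) → end (x,ẋ)=(0.719715, 1.197771)
phase 4: p=0.7590, T=0.279, ωT=0.901310, cosh=1.434432, sinh=1.028394; start (x,ẋ)=(0.719715, 1.197771) → end (x,ẋ)=(1.083945, 1.587605)
phase 5: p=1.0649, T=0.510, ωT=1.647555, cosh=2.693392, sinh=2.500872; start (x,ẋ)=(1.083945, 1.587605) → end (x,ẋ)=(2.345231, 4.429909)

1 0.3500 0.1255 0.6232
2 0.6680 0.3679 1.0328
3 1.0160 0.7197 1.1978
4 1.2950 1.0839 1.5876
5 1.8050 2.3452 4.4299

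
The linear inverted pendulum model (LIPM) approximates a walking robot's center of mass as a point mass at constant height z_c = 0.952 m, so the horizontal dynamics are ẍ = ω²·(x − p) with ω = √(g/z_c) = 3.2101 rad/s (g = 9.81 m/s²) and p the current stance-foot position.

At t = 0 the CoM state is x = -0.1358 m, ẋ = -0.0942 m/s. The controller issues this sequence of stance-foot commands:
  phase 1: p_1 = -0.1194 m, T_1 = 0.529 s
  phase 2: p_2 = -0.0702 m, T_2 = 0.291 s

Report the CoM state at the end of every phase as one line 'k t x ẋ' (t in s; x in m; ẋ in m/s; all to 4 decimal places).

phase 1: p=-0.1194, T=0.529, ωT=1.698143, cosh=2.823407, sinh=2.640384; start (x,ẋ)=(-0.135800, -0.094200) → end (x,ẋ)=(-0.243186, -0.404970)
phase 2: p=-0.0702, T=0.291, ωT=0.934139, cosh=1.468973, sinh=1.076049; start (x,ẋ)=(-0.243186, -0.404970) → end (x,ẋ)=(-0.460060, -1.192421)

1 0.5290 -0.2432 -0.4050
2 0.8200 -0.4601 -1.1924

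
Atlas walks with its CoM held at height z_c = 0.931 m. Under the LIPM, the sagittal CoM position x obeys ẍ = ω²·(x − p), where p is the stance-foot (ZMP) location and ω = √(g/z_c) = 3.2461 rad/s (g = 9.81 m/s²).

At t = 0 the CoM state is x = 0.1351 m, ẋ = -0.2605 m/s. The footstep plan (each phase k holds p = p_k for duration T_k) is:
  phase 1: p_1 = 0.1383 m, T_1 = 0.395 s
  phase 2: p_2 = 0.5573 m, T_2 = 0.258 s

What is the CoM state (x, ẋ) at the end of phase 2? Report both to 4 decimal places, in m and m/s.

x = -0.3603, ẋ = -2.4201

phase 1: p=0.1383, T=0.395, ωT=1.282210, cosh=1.941009, sinh=1.663586; start (x,ẋ)=(0.135100, -0.260500) → end (x,ẋ)=(-0.001414, -0.522913)
phase 2: p=0.5573, T=0.258, ωT=0.837494, cosh=1.371681, sinh=0.938888; start (x,ẋ)=(-0.001414, -0.522913) → end (x,ẋ)=(-0.360323, -2.420077)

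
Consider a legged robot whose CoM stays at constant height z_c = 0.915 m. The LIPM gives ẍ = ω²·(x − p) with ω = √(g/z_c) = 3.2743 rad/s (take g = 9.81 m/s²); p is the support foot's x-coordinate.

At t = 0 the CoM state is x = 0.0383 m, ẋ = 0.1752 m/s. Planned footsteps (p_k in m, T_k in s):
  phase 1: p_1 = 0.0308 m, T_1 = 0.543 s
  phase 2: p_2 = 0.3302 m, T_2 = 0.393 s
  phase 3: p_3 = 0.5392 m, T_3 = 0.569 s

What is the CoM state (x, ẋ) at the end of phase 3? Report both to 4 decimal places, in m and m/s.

x = 0.5620, ẋ = 0.2239

phase 1: p=0.0308, T=0.543, ωT=1.777945, cosh=3.043334, sinh=2.874349; start (x,ẋ)=(0.038300, 0.175200) → end (x,ẋ)=(0.207425, 0.603778)
phase 2: p=0.3302, T=0.393, ωT=1.286800, cosh=1.948666, sinh=1.672513; start (x,ẋ)=(0.207425, 0.603778) → end (x,ẋ)=(0.399362, 0.504206)
phase 3: p=0.5392, T=0.569, ωT=1.863077, cosh=3.299363, sinh=3.144168; start (x,ẋ)=(0.399362, 0.504206) → end (x,ẋ)=(0.561990, 0.223930)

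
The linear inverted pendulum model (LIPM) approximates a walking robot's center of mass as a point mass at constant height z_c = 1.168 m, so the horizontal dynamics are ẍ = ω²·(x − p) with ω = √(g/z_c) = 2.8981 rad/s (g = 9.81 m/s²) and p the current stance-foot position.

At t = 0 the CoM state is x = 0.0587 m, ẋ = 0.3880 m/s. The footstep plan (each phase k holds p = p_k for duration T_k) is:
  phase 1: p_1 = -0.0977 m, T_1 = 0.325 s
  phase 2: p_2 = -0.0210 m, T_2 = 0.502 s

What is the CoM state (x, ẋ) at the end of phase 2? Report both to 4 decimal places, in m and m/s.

phase 1: p=-0.0977, T=0.325, ωT=0.941882, cosh=1.477349, sinh=1.087456; start (x,ẋ)=(0.058700, 0.388000) → end (x,ẋ)=(0.278947, 1.066115)
phase 2: p=-0.0210, T=0.502, ωT=1.454846, cosh=2.258630, sinh=2.025194; start (x,ẋ)=(0.278947, 1.066115) → end (x,ẋ)=(1.401471, 4.168412)

x = 1.4015, ẋ = 4.1684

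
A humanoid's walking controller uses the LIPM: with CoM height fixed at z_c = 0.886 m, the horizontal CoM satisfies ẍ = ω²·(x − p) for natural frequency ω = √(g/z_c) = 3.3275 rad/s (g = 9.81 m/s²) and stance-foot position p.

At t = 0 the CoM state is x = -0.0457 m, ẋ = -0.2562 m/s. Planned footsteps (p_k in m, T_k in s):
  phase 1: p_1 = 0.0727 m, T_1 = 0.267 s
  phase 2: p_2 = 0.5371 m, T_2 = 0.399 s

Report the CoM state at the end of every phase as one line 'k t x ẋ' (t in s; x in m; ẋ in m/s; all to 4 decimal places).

phase 1: p=0.0727, T=0.267, ωT=0.888443, cosh=1.421318, sinh=1.010022; start (x,ẋ)=(-0.045700, -0.256200) → end (x,ẋ)=(-0.173350, -0.762066)
phase 2: p=0.5371, T=0.399, ωT=1.327673, cosh=2.018673, sinh=1.753580; start (x,ẋ)=(-0.173350, -0.762066) → end (x,ẋ)=(-1.298673, -5.683867)

1 0.2670 -0.1734 -0.7621
2 0.6660 -1.2987 -5.6839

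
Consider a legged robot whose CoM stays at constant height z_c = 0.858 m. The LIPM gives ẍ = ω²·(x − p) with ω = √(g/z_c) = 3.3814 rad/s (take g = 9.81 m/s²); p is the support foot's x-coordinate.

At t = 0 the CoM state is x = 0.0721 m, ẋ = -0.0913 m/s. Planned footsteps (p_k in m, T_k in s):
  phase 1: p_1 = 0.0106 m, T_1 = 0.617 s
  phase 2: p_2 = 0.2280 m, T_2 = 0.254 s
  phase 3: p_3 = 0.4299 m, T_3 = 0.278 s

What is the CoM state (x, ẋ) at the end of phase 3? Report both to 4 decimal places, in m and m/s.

phase 1: p=0.0106, T=0.617, ωT=2.086324, cosh=4.089695, sinh=3.965553; start (x,ẋ)=(0.072100, -0.091300) → end (x,ẋ)=(0.155044, 0.451272)
phase 2: p=0.2280, T=0.254, ωT=0.858876, cosh=1.392072, sinh=0.968433; start (x,ẋ)=(0.155044, 0.451272) → end (x,ẋ)=(0.255684, 0.389296)
phase 3: p=0.4299, T=0.278, ωT=0.940029, cosh=1.475336, sinh=1.084720; start (x,ẋ)=(0.255684, 0.389296) → end (x,ẋ)=(0.297755, -0.064660)

x = 0.2978, ẋ = -0.0647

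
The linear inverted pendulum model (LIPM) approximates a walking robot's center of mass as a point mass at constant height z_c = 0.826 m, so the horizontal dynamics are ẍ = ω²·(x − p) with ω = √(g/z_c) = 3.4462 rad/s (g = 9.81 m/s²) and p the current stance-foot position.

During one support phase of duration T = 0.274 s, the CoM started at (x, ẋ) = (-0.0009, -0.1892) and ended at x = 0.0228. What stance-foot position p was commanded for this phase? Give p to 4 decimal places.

p = -0.1751

ωT = 3.4462·0.274 = 0.944259; cosh(ωT) = 1.479937, sinh(ωT) = 1.090970
x(T) = p + (x₀−p)·cosh(ωT) + (ẋ₀/ω)·sinh(ωT) ⇒ p·(1 − cosh) = x(T) − x₀·cosh − (ẋ₀/ω)·sinh
numerator   = 0.0228 − (-0.0009)·1.479937 − (-0.1892/3.4462)·1.090970 = 0.084027
denominator = 1 − 1.479937 = -0.479937
p = 0.084027 / -0.479937 = -0.1751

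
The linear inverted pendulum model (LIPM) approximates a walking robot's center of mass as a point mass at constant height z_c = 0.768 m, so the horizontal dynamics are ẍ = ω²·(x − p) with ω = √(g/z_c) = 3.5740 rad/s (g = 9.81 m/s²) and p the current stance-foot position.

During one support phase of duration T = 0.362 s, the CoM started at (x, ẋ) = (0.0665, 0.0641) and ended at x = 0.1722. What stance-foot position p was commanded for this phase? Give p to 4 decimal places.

ωT = 3.5740·0.362 = 1.293788; cosh(ωT) = 1.960402, sinh(ωT) = 1.686172
x(T) = p + (x₀−p)·cosh(ωT) + (ẋ₀/ω)·sinh(ωT) ⇒ p·(1 − cosh) = x(T) − x₀·cosh − (ẋ₀/ω)·sinh
numerator   = 0.1722 − (0.0665)·1.960402 − (0.0641/3.5740)·1.686172 = 0.011592
denominator = 1 − 1.960402 = -0.960402
p = 0.011592 / -0.960402 = -0.0121

p = -0.0121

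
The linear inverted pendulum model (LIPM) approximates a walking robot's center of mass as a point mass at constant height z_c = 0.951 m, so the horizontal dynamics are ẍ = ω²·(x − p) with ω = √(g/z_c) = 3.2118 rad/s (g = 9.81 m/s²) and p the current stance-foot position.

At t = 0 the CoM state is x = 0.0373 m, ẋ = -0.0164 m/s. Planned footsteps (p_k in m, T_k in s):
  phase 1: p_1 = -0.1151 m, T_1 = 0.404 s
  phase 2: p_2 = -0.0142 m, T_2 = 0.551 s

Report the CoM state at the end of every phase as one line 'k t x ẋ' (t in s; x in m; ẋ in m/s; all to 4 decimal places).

phase 1: p=-0.1151, T=0.404, ωT=1.297567, cosh=1.966788, sinh=1.693593; start (x,ẋ)=(0.037300, -0.016400) → end (x,ẋ)=(0.175991, 0.796722)
phase 2: p=-0.0142, T=0.551, ωT=1.769702, cosh=3.019743, sinh=2.849360; start (x,ẋ)=(0.175991, 0.796722) → end (x,ẋ)=(1.266942, 4.146439)

1 0.4040 0.1760 0.7967
2 0.9550 1.2669 4.1464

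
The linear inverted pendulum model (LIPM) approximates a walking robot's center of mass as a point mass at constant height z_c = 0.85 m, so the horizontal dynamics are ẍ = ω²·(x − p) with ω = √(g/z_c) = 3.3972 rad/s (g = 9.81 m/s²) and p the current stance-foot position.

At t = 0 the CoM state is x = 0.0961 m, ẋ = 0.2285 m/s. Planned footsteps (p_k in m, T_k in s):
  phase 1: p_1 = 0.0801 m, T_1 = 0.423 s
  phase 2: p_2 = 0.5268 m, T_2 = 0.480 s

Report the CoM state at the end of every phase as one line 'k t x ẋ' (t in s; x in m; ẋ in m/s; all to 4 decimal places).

1 0.4230 0.2492 0.6158
2 0.9030 0.2359 -0.6830

phase 1: p=0.0801, T=0.423, ωT=1.437016, cosh=2.222877, sinh=1.985241; start (x,ẋ)=(0.096100, 0.228500) → end (x,ẋ)=(0.249196, 0.615836)
phase 2: p=0.5268, T=0.480, ωT=1.630656, cosh=2.651513, sinh=2.455711; start (x,ẋ)=(0.249196, 0.615836) → end (x,ẋ)=(0.235894, -0.683028)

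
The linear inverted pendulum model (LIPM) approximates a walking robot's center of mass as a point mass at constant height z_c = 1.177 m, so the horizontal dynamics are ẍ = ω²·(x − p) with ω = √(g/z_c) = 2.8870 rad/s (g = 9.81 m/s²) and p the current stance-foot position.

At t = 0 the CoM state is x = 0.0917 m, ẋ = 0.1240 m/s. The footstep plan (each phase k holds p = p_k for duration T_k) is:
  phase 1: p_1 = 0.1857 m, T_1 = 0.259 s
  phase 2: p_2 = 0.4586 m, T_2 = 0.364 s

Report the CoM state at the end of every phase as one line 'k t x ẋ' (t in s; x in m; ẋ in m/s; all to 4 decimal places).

phase 1: p=0.1857, T=0.259, ωT=0.747733, cosh=1.292822, sinh=0.819384; start (x,ẋ)=(0.091700, 0.124000) → end (x,ẋ)=(0.099368, -0.062053)
phase 2: p=0.4586, T=0.364, ωT=1.050868, cosh=1.604883, sinh=1.255249; start (x,ẋ)=(0.099368, -0.062053) → end (x,ẋ)=(-0.144905, -1.401409)

1 0.2590 0.0994 -0.0621
2 0.6230 -0.1449 -1.4014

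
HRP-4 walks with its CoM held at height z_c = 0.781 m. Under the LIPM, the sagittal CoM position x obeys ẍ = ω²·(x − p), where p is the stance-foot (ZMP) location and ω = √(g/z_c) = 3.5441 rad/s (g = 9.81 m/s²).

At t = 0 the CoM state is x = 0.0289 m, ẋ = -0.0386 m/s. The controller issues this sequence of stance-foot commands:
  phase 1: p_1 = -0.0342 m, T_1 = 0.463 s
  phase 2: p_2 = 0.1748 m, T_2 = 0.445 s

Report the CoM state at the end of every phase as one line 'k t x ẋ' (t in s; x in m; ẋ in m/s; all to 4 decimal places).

phase 1: p=-0.0342, T=0.463, ωT=1.640918, cosh=2.676854, sinh=2.483052; start (x,ẋ)=(0.028900, -0.038600) → end (x,ẋ)=(0.107666, 0.451965)
phase 2: p=0.1748, T=0.445, ωT=1.577125, cosh=2.523792, sinh=2.317224; start (x,ẋ)=(0.107666, 0.451965) → end (x,ẋ)=(0.300873, 0.589327)

1 0.4630 0.1077 0.4520
2 0.9080 0.3009 0.5893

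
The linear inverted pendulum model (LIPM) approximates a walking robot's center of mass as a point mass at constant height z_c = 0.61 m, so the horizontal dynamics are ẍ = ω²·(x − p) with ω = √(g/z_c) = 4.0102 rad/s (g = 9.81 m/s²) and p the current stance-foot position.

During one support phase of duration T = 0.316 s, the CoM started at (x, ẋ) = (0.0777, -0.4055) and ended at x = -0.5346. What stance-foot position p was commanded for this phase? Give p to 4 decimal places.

ωT = 4.0102·0.316 = 1.267223; cosh(ωT) = 1.916296, sinh(ωT) = 1.634683
x(T) = p + (x₀−p)·cosh(ωT) + (ẋ₀/ω)·sinh(ωT) ⇒ p·(1 − cosh) = x(T) − x₀·cosh − (ẋ₀/ω)·sinh
numerator   = -0.5346 − (0.0777)·1.916296 − (-0.4055/4.0102)·1.634683 = -0.518202
denominator = 1 − 1.916296 = -0.916296
p = -0.518202 / -0.916296 = 0.5655

p = 0.5655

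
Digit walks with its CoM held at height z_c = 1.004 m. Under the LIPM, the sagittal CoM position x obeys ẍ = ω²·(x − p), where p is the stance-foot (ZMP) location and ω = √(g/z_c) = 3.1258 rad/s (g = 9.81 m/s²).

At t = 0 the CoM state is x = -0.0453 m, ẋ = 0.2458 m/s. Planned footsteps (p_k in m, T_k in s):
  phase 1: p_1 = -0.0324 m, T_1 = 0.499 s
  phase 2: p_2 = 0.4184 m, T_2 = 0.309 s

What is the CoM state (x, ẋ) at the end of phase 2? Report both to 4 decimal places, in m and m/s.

x = 0.1476, ẋ = -0.2872

phase 1: p=-0.0324, T=0.499, ωT=1.559774, cosh=2.483965, sinh=2.273782; start (x,ẋ)=(-0.045300, 0.245800) → end (x,ẋ)=(0.114358, 0.518873)
phase 2: p=0.4184, T=0.309, ωT=0.965872, cosh=1.503865, sinh=1.123213; start (x,ẋ)=(0.114358, 0.518873) → end (x,ẋ)=(0.147612, -0.287159)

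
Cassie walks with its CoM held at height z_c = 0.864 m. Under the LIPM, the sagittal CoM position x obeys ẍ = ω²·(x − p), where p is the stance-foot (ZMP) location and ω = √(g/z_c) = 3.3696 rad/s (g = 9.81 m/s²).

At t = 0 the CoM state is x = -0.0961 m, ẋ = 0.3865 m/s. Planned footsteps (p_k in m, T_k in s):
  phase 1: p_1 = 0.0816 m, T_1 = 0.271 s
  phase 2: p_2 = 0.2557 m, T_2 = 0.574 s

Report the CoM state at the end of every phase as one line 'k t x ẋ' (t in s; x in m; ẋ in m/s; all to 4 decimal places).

1 0.2710 -0.0556 -0.0668
2 0.8450 -0.9107 -3.7883

phase 1: p=0.0816, T=0.271, ωT=0.913162, cosh=1.446722, sinh=1.045468; start (x,ẋ)=(-0.096100, 0.386500) → end (x,ẋ)=(-0.055565, -0.066845)
phase 2: p=0.2557, T=0.574, ωT=1.934150, cosh=3.531355, sinh=3.386808; start (x,ẋ)=(-0.055565, -0.066845) → end (x,ẋ)=(-0.910674, -3.788271)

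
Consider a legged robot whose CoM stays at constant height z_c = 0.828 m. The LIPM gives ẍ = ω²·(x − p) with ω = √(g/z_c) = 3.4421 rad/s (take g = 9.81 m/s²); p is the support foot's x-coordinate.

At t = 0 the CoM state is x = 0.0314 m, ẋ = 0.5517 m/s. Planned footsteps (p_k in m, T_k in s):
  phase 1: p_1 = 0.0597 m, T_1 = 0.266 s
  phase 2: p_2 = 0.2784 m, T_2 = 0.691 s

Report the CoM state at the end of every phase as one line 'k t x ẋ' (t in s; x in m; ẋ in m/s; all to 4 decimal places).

1 0.2660 0.1868 0.6974
2 0.9570 0.8637 2.1084

phase 1: p=0.0597, T=0.266, ωT=0.915599, cosh=1.449274, sinh=1.048997; start (x,ẋ)=(0.031400, 0.551700) → end (x,ẋ)=(0.186819, 0.697380)
phase 2: p=0.2784, T=0.691, ωT=2.378491, cosh=5.440651, sinh=5.347961; start (x,ẋ)=(0.186819, 0.697380) → end (x,ẋ)=(0.863652, 2.108355)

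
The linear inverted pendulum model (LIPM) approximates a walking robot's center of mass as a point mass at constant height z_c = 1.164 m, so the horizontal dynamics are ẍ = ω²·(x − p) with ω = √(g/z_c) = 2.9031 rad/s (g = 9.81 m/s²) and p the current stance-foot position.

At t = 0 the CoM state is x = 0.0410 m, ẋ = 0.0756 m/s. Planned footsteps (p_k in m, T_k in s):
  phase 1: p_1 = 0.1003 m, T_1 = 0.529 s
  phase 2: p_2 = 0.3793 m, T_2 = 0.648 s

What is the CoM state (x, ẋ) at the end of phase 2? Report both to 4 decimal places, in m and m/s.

phase 1: p=0.1003, T=0.529, ωT=1.535740, cosh=2.430029, sinh=2.214732; start (x,ẋ)=(0.041000, 0.075600) → end (x,ẋ)=(0.013873, -0.197564)
phase 2: p=0.3793, T=0.648, ωT=1.881209, cosh=3.356919, sinh=3.204513; start (x,ẋ)=(0.013873, -0.197564) → end (x,ẋ)=(-1.065484, -4.062779)

x = -1.0655, ẋ = -4.0628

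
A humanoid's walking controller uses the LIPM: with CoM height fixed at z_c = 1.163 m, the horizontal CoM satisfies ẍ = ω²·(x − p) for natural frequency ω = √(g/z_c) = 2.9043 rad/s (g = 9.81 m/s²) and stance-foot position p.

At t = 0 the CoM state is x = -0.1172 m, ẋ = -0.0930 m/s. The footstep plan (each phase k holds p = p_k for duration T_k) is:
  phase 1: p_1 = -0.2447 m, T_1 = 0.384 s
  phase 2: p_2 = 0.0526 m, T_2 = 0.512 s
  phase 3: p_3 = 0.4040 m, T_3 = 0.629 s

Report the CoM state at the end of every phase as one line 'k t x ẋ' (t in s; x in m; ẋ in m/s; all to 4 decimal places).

phase 1: p=-0.2447, T=0.384, ωT=1.115251, cosh=1.689084, sinh=1.361251; start (x,ẋ)=(-0.117200, -0.093000) → end (x,ẋ)=(-0.072931, 0.346984)
phase 2: p=0.0526, T=0.512, ωT=1.487002, cosh=2.324930, sinh=2.098881; start (x,ẋ)=(-0.072931, 0.346984) → end (x,ẋ)=(0.011507, 0.041504)
phase 3: p=0.4040, T=0.629, ωT=1.826805, cosh=3.187463, sinh=3.026536; start (x,ẋ)=(0.011507, 0.041504) → end (x,ẋ)=(-0.803805, -3.317706)

1 0.3840 -0.0729 0.3470
2 0.8960 0.0115 0.0415
3 1.5250 -0.8038 -3.3177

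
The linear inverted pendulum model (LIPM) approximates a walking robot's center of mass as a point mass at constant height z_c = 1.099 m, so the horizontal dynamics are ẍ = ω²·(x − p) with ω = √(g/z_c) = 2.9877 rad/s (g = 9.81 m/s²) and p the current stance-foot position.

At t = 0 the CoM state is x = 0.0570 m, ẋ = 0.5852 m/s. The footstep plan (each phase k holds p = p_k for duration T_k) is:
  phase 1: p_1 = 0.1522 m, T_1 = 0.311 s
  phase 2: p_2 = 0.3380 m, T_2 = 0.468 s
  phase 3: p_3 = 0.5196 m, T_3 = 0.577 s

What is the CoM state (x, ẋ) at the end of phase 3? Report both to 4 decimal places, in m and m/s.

x = 0.7723, ẋ = 0.8913

phase 1: p=0.1522, T=0.311, ωT=0.929175, cosh=1.463649, sinh=1.068769; start (x,ẋ)=(0.057000, 0.585200) → end (x,ẋ)=(0.222200, 0.552538)
phase 2: p=0.3380, T=0.468, ωT=1.398244, cosh=2.147557, sinh=1.900527; start (x,ẋ)=(0.222200, 0.552538) → end (x,ẋ)=(0.440792, 0.529073)
phase 3: p=0.5196, T=0.577, ωT=1.723903, cosh=2.892368, sinh=2.713999; start (x,ẋ)=(0.440792, 0.529073) → end (x,ẋ)=(0.772264, 0.891251)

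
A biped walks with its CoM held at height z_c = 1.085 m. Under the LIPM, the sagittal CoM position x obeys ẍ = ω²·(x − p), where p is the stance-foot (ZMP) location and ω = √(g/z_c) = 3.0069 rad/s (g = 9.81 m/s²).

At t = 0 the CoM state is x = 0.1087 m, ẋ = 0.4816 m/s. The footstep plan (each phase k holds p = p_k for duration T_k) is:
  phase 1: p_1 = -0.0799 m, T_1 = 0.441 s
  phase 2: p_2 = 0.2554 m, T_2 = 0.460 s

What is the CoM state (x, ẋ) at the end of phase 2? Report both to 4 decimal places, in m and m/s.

x = 2.1646, ẋ = 5.9879

phase 1: p=-0.0799, T=0.441, ωT=1.326043, cosh=2.015818, sinh=1.750293; start (x,ẋ)=(0.108700, 0.481600) → end (x,ẋ)=(0.580619, 1.963411)
phase 2: p=0.2554, T=0.460, ωT=1.383174, cosh=2.119160, sinh=1.868378; start (x,ẋ)=(0.580619, 1.963411) → end (x,ẋ)=(2.164583, 5.987871)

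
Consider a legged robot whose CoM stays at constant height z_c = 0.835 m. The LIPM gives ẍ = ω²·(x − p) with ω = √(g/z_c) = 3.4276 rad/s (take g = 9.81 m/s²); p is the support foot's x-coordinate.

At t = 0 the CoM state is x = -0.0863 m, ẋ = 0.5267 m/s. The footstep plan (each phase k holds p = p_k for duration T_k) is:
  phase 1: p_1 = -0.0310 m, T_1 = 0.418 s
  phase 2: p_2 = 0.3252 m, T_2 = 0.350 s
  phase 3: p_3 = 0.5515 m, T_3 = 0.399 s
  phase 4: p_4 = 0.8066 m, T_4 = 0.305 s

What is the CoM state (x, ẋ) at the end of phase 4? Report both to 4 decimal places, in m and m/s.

x = 0.1568, ẋ = -1.8128

phase 1: p=-0.0310, T=0.418, ωT=1.432737, cosh=2.214403, sinh=1.975748; start (x,ẋ)=(-0.086300, 0.526700) → end (x,ẋ)=(0.150146, 0.791830)
phase 2: p=0.3252, T=0.350, ωT=1.199660, cosh=1.810142, sinh=1.508846; start (x,ẋ)=(0.150146, 0.791830) → end (x,ẋ)=(0.356894, 0.527993)
phase 3: p=0.5515, T=0.399, ωT=1.367612, cosh=2.090340, sinh=1.835626; start (x,ẋ)=(0.356894, 0.527993) → end (x,ẋ)=(0.427470, -0.120734)
phase 4: p=0.8066, T=0.305, ωT=1.045418, cosh=1.598066, sinh=1.246521; start (x,ẋ)=(0.427470, -0.120734) → end (x,ẋ)=(0.156818, -1.812800)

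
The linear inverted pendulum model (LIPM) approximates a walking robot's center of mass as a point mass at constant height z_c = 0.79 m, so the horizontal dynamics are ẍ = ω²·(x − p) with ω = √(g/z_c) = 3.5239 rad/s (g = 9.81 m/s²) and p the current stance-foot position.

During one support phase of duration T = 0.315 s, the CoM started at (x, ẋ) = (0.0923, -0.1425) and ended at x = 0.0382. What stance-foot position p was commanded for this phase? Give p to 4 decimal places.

p = 0.0914

ωT = 3.5239·0.315 = 1.110028; cosh(ωT) = 1.681997, sinh(ωT) = 1.352448
x(T) = p + (x₀−p)·cosh(ωT) + (ẋ₀/ω)·sinh(ωT) ⇒ p·(1 − cosh) = x(T) − x₀·cosh − (ẋ₀/ω)·sinh
numerator   = 0.0382 − (0.0923)·1.681997 − (-0.1425/3.5239)·1.352448 = -0.062358
denominator = 1 − 1.681997 = -0.681997
p = -0.062358 / -0.681997 = 0.0914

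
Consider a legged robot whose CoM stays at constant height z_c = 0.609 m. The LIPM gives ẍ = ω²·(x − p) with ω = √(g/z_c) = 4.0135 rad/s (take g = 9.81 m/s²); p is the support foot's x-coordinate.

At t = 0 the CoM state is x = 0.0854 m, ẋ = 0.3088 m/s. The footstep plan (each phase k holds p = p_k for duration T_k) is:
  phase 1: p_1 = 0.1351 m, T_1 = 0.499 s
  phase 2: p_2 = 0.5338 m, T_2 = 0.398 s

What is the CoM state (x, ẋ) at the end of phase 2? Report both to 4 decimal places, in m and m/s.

x = 0.0054, ẋ = -1.7827

phase 1: p=0.1351, T=0.499, ωT=2.002736, cosh=3.772135, sinh=3.637169; start (x,ẋ)=(0.085400, 0.308800) → end (x,ẋ)=(0.227470, 0.439326)
phase 2: p=0.5338, T=0.398, ωT=1.597373, cosh=2.571233, sinh=2.368805; start (x,ẋ)=(0.227470, 0.439326) → end (x,ẋ)=(0.005448, -1.782733)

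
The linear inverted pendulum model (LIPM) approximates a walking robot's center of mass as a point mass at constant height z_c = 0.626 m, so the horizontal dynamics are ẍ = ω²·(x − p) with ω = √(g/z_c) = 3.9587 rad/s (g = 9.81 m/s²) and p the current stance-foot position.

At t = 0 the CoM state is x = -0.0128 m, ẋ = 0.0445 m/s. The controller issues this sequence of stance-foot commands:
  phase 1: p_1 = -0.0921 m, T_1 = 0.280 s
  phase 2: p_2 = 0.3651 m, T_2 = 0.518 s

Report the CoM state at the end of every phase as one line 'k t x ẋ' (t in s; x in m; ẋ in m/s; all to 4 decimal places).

1 0.2800 0.0563 0.4985
2 0.7980 -0.3737 -2.7031

phase 1: p=-0.0921, T=0.280, ωT=1.108436, cosh=1.679846, sinh=1.349771; start (x,ẋ)=(-0.012800, 0.044500) → end (x,ẋ)=(0.056285, 0.498480)
phase 2: p=0.3651, T=0.518, ωT=2.050607, cosh=3.950636, sinh=3.821979; start (x,ẋ)=(0.056285, 0.498480) → end (x,ẋ)=(-0.373653, -2.703086)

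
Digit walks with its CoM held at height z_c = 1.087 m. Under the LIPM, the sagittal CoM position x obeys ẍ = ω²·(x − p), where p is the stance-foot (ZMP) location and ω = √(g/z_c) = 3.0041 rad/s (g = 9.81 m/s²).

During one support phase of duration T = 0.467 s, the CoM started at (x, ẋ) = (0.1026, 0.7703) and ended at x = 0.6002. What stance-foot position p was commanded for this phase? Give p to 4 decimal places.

ωT = 3.0041·0.467 = 1.402915; cosh(ωT) = 2.156458, sinh(ωT) = 1.910579
x(T) = p + (x₀−p)·cosh(ωT) + (ẋ₀/ω)·sinh(ωT) ⇒ p·(1 − cosh) = x(T) − x₀·cosh − (ẋ₀/ω)·sinh
numerator   = 0.6002 − (0.1026)·2.156458 − (0.7703/3.0041)·1.910579 = -0.110956
denominator = 1 − 2.156458 = -1.156458
p = -0.110956 / -1.156458 = 0.0959

p = 0.0959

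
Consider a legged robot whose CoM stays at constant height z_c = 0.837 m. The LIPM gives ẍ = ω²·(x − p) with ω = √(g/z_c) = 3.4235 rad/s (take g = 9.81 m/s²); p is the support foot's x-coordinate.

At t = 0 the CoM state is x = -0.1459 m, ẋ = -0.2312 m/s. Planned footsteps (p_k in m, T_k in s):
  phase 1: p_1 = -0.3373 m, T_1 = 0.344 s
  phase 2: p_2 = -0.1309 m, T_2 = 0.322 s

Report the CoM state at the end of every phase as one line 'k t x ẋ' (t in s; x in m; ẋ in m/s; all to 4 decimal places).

phase 1: p=-0.3373, T=0.344, ωT=1.177684, cosh=1.777419, sinh=1.469427; start (x,ẋ)=(-0.145900, -0.231200) → end (x,ẋ)=(-0.096337, 0.551915)
phase 2: p=-0.1309, T=0.322, ωT=1.102367, cosh=1.671685, sinh=1.339601; start (x,ẋ)=(-0.096337, 0.551915) → end (x,ẋ)=(0.142840, 1.081136)

1 0.3440 -0.0963 0.5519
2 0.6660 0.1428 1.0811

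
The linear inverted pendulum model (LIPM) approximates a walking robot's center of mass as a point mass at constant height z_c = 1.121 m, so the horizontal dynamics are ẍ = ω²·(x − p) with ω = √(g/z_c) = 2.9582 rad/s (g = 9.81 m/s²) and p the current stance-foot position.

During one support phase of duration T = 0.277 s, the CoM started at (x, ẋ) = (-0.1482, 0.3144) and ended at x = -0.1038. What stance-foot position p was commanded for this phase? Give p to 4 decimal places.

p = 0.0005

ωT = 2.9582·0.277 = 0.819421; cosh(ωT) = 1.354937, sinh(ωT) = 0.914250
x(T) = p + (x₀−p)·cosh(ωT) + (ẋ₀/ω)·sinh(ωT) ⇒ p·(1 − cosh) = x(T) − x₀·cosh − (ẋ₀/ω)·sinh
numerator   = -0.1038 − (-0.1482)·1.354937 − (0.3144/2.9582)·0.914250 = -0.000166
denominator = 1 − 1.354937 = -0.354937
p = -0.000166 / -0.354937 = 0.0005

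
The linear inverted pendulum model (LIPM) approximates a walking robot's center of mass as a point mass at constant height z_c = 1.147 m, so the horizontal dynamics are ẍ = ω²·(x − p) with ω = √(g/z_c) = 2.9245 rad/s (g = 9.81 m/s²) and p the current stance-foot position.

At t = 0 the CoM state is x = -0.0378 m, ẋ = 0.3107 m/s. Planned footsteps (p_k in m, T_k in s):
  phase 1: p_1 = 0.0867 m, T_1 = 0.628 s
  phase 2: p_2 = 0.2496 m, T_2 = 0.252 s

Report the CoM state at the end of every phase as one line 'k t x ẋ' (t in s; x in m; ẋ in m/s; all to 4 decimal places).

1 0.6280 0.0110 -0.1138
2 0.8800 -0.0881 -0.7081

phase 1: p=0.0867, T=0.628, ωT=1.836586, cosh=3.217220, sinh=3.057859; start (x,ẋ)=(-0.037800, 0.310700) → end (x,ẋ)=(0.011024, -0.113777)
phase 2: p=0.2496, T=0.252, ωT=0.736974, cosh=1.284081, sinh=0.805521; start (x,ẋ)=(0.011024, -0.113777) → end (x,ẋ)=(-0.088089, -0.708123)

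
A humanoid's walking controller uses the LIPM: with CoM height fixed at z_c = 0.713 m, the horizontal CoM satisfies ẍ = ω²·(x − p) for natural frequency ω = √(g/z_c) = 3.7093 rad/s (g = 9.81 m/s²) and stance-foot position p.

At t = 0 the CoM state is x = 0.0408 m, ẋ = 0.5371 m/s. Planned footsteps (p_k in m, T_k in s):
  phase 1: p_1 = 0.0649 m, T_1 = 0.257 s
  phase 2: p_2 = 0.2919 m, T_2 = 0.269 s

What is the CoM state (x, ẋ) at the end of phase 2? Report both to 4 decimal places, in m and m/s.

x = 0.3548, ẋ = 0.6330

phase 1: p=0.0649, T=0.257, ωT=0.953290, cosh=1.489851, sinh=1.104380; start (x,ẋ)=(0.040800, 0.537100) → end (x,ẋ)=(0.188907, 0.701474)
phase 2: p=0.2919, T=0.269, ωT=0.997802, cosh=1.540501, sinh=1.171812; start (x,ẋ)=(0.188907, 0.701474) → end (x,ẋ)=(0.354843, 0.632951)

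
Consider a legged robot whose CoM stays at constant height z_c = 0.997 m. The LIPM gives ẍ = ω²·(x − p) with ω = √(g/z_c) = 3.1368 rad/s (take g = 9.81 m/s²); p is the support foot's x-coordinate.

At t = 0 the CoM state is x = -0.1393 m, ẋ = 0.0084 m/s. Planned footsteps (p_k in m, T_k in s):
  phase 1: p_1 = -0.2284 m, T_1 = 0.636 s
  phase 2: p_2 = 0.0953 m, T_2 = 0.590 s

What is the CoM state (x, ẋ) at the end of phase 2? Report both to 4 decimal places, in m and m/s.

x = 1.1880, ẋ = 3.5812

phase 1: p=-0.2284, T=0.636, ωT=1.995005, cosh=3.744126, sinh=3.608113; start (x,ẋ)=(-0.139300, 0.008400) → end (x,ẋ)=(0.114864, 1.039878)
phase 2: p=0.0953, T=0.590, ωT=1.850712, cosh=3.260737, sinh=3.103612; start (x,ẋ)=(0.114864, 1.039878) → end (x,ẋ)=(1.187968, 3.581230)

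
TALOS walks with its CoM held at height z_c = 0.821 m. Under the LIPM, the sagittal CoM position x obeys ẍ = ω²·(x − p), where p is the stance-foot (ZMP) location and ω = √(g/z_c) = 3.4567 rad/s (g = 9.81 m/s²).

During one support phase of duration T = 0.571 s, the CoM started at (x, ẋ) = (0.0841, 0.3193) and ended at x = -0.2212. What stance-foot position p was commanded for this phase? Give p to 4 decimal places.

p = 0.3207

ωT = 3.4567·0.571 = 1.973776; cosh(ωT) = 3.668367, sinh(ωT) = 3.529435
x(T) = p + (x₀−p)·cosh(ωT) + (ẋ₀/ω)·sinh(ωT) ⇒ p·(1 − cosh) = x(T) − x₀·cosh − (ẋ₀/ω)·sinh
numerator   = -0.2212 − (0.0841)·3.668367 − (0.3193/3.4567)·3.529435 = -0.855728
denominator = 1 − 3.668367 = -2.668367
p = -0.855728 / -2.668367 = 0.3207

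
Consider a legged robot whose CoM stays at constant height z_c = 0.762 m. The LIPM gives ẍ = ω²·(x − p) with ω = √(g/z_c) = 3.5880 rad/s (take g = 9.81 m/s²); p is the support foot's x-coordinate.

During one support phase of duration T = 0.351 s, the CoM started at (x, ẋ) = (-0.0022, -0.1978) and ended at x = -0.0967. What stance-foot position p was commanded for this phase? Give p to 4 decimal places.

p = 0.0036

ωT = 3.5880·0.351 = 1.259388; cosh(ωT) = 1.903546, sinh(ωT) = 1.619718
x(T) = p + (x₀−p)·cosh(ωT) + (ẋ₀/ω)·sinh(ωT) ⇒ p·(1 − cosh) = x(T) − x₀·cosh − (ẋ₀/ω)·sinh
numerator   = -0.0967 − (-0.0022)·1.903546 − (-0.1978/3.5880)·1.619718 = -0.003220
denominator = 1 − 1.903546 = -0.903546
p = -0.003220 / -0.903546 = 0.0036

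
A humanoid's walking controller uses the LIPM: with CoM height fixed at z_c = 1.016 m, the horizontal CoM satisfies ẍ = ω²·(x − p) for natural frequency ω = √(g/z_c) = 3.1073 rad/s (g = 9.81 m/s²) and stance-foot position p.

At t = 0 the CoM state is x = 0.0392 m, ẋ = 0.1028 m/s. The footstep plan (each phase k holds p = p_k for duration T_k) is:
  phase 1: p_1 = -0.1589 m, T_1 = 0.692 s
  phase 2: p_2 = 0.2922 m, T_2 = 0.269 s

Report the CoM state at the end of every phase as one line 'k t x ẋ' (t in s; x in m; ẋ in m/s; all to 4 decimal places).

phase 1: p=-0.1589, T=0.692, ωT=2.150252, cosh=4.351737, sinh=4.235282; start (x,ẋ)=(0.039200, 0.102800) → end (x,ẋ)=(0.843297, 3.054412)
phase 2: p=0.2922, T=0.269, ωT=0.835864, cosh=1.370153, sinh=0.936653; start (x,ẋ)=(0.843297, 3.054412) → end (x,ẋ)=(1.967997, 5.788956)

1 0.6920 0.8433 3.0544
2 0.9610 1.9680 5.7890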